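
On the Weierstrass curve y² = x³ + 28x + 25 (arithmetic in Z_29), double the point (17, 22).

tangent at (17, 22): λ = (3·17² + 28)/(2·22) ≡ 25/15. 15⁻¹ ≡ 2 (mod 29), so λ ≡ 25·2 ≡ 21.
  x = λ² - 17 - 17 = 441 - 34 ≡ 1; y = λ·(17 - 1) - 22 ≡ 24. → (1, 24)

(1, 24)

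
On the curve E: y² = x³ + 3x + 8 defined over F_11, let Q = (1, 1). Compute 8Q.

O

Double-and-add on 8 = (1000)₂. Start with Q = (1, 1) for the leading 1-bit.
double: tangent at (1, 1): λ = (3·1² + 3)/(2·1) ≡ 6/2. 2⁻¹ ≡ 6 (mod 11), so λ ≡ 6·6 ≡ 3.
  x = λ² - 1 - 1 = 9 - 2 ≡ 7; y = λ·(1 - 7) - 1 ≡ 3. → (7, 3)
double: tangent at (7, 3): λ = (3·7² + 3)/(2·3) ≡ 7/6. 6⁻¹ ≡ 2 (mod 11), so λ ≡ 7·2 ≡ 3.
  x = λ² - 7 - 7 = 9 - 14 ≡ 6; y = λ·(7 - 6) - 3 ≡ 0. → (6, 0)
double: (6, 0) + (6, 0): same x and y₁ ≡ -y₂, so the sum is ∞.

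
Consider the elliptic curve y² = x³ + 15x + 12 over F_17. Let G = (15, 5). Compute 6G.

(8, 7)

Double-and-add on 6 = (110)₂. Start with G = (15, 5) for the leading 1-bit.
double: tangent at (15, 5): λ = (3·15² + 15)/(2·5) ≡ 10/10. 10⁻¹ ≡ 12 (mod 17), so λ ≡ 10·12 ≡ 1.
  x = λ² - 15 - 15 = 1 - 30 ≡ 5; y = λ·(15 - 5) - 5 ≡ 5. → (5, 5)
add G: (5, 5) + (15, 5). λ = (5 - 5)/(15 - 5) ≡ 0/10 mod 17. 10⁻¹ ≡ 12 (mod 17), so λ ≡ 0.
  x = λ² - 5 - 15 = 0 - 20 ≡ 14; y = λ·(5 - 14) - 5 ≡ 12. → (14, 12)
double: tangent at (14, 12): λ = (3·14² + 15)/(2·12) ≡ 8/7. 7⁻¹ ≡ 5 (mod 17), so λ ≡ 8·5 ≡ 6.
  x = λ² - 14 - 14 = 36 - 28 ≡ 8; y = λ·(14 - 8) - 12 ≡ 7. → (8, 7)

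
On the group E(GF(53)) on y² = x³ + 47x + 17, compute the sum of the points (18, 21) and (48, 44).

(41, 2)

(18, 21) + (48, 44). λ = (44 - 21)/(48 - 18) ≡ 23/30 mod 53. 30⁻¹ ≡ 23 (mod 53) since 30·23 = 690 ≡ 1, so λ ≡ 52.
  x = λ² - 18 - 48 = 2704 - 66 ≡ 41; y = λ·(18 - 41) - 21 ≡ 2. → (41, 2)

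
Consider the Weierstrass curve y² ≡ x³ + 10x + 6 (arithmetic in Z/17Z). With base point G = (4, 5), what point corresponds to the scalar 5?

(11, 6)

Double-and-add on 5 = (101)₂. Start with G = (4, 5) for the leading 1-bit.
double: tangent at (4, 5): λ = (3·4² + 10)/(2·5) ≡ 7/10. 10⁻¹ ≡ 12 (mod 17), so λ ≡ 7·12 ≡ 16.
  x = λ² - 4 - 4 = 256 - 8 ≡ 10; y = λ·(4 - 10) - 5 ≡ 1. → (10, 1)
double: tangent at (10, 1): λ = (3·10² + 10)/(2·1) ≡ 4/2. 2⁻¹ ≡ 9 (mod 17), so λ ≡ 4·9 ≡ 2.
  x = λ² - 10 - 10 = 4 - 20 ≡ 1; y = λ·(10 - 1) - 1 ≡ 0. → (1, 0)
add G: (1, 0) + (4, 5). λ = (5 - 0)/(4 - 1) ≡ 5/3 mod 17. 3⁻¹ ≡ 6 (mod 17) since 3·6 = 18 ≡ 1, so λ ≡ 13.
  x = λ² - 1 - 4 = 169 - 5 ≡ 11; y = λ·(1 - 11) - 0 ≡ 6. → (11, 6)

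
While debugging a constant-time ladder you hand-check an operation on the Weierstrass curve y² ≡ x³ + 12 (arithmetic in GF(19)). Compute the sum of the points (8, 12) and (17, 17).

(18, 12)

(8, 12) + (17, 17). λ = (17 - 12)/(17 - 8) ≡ 5/9 mod 19. 9⁻¹ ≡ 17 (mod 19) since 9·17 = 153 ≡ 1, so λ ≡ 9.
  x = λ² - 8 - 17 = 81 - 25 ≡ 18; y = λ·(8 - 18) - 12 ≡ 12. → (18, 12)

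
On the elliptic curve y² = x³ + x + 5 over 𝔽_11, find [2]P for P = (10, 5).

tangent at (10, 5): λ = (3·10² + 1)/(2·5) ≡ 4/10. 10⁻¹ ≡ 10 (mod 11) since 10·10 = 100 ≡ 1, so λ ≡ 4·10 ≡ 7.
  x = λ² - 10 - 10 = 49 - 20 ≡ 7; y = λ·(10 - 7) - 5 ≡ 5. → (7, 5)

(7, 5)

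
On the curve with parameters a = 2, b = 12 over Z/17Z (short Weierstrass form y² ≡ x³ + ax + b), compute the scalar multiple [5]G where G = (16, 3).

Repeated addition: build up to 5G.
2G: tangent at (16, 3): λ = (3·16² + 2)/(2·3) ≡ 5/6. 6⁻¹ ≡ 3 (mod 17), so λ ≡ 5·3 ≡ 15.
  x = λ² - 16 - 16 = 225 - 32 ≡ 6; y = λ·(16 - 6) - 3 ≡ 11. → (6, 11)
3G: (6, 11) + (16, 3). λ = (3 - 11)/(16 - 6) ≡ 9/10 mod 17. 10⁻¹ ≡ 12 (mod 17) since 10·12 = 120 ≡ 1, so λ ≡ 6.
  x = λ² - 6 - 16 = 36 - 22 ≡ 14; y = λ·(6 - 14) - 11 ≡ 9. → (14, 9)
4G: (14, 9) + (16, 3). λ = (3 - 9)/(16 - 14) ≡ 11/2 mod 17. 2⁻¹ ≡ 9 (mod 17), so λ ≡ 14.
  x = λ² - 14 - 16 = 196 - 30 ≡ 13; y = λ·(14 - 13) - 9 ≡ 5. → (13, 5)
5G: (13, 5) + (16, 3). λ = (3 - 5)/(16 - 13) ≡ 15/3 mod 17. 3⁻¹ ≡ 6 (mod 17), so λ ≡ 5.
  x = λ² - 13 - 16 = 25 - 29 ≡ 13; y = λ·(13 - 13) - 5 ≡ 12. → (13, 12)

(13, 12)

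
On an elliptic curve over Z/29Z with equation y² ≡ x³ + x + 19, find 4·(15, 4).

Write Q = (15, 4).
Repeated addition: build up to 4Q.
2Q: tangent at (15, 4): λ = (3·15² + 1)/(2·4) ≡ 9/8. 8⁻¹ ≡ 11 (mod 29) since 8·11 = 88 ≡ 1, so λ ≡ 9·11 ≡ 12.
  x = λ² - 15 - 15 = 144 - 30 ≡ 27; y = λ·(15 - 27) - 4 ≡ 26. → (27, 26)
3Q: (27, 26) + (15, 4). λ = (4 - 26)/(15 - 27) ≡ 7/17 mod 29. 17⁻¹ ≡ 12 (mod 29) since 17·12 = 204 ≡ 1, so λ ≡ 26.
  x = λ² - 27 - 15 = 676 - 42 ≡ 25; y = λ·(27 - 25) - 26 ≡ 26. → (25, 26)
4Q: (25, 26) + (15, 4). λ = (4 - 26)/(15 - 25) ≡ 7/19 mod 29. 19⁻¹ ≡ 26 (mod 29), so λ ≡ 8.
  x = λ² - 25 - 15 = 64 - 40 ≡ 24; y = λ·(25 - 24) - 26 ≡ 11. → (24, 11)

(24, 11)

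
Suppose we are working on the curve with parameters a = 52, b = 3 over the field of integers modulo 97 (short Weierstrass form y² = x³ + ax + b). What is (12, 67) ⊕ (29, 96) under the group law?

(12, 67) + (29, 96). λ = (96 - 67)/(29 - 12) ≡ 29/17 mod 97. 17⁻¹ ≡ 40 (mod 97), so λ ≡ 93.
  x = λ² - 12 - 29 = 8649 - 41 ≡ 72; y = λ·(12 - 72) - 67 ≡ 76. → (72, 76)

(72, 76)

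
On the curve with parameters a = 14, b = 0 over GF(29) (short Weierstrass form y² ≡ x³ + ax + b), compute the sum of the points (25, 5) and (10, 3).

(25, 5) + (10, 3). λ = (3 - 5)/(10 - 25) ≡ 27/14 mod 29. 14⁻¹ ≡ 27 (mod 29), so λ ≡ 4.
  x = λ² - 25 - 10 = 16 - 35 ≡ 10; y = λ·(25 - 10) - 5 ≡ 26. → (10, 26)

(10, 26)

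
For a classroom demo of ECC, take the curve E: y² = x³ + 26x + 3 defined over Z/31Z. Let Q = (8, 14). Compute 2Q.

tangent at (8, 14): λ = (3·8² + 26)/(2·14) ≡ 1/28. 28⁻¹ ≡ 10 (mod 31), so λ ≡ 1·10 ≡ 10.
  x = λ² - 8 - 8 = 100 - 16 ≡ 22; y = λ·(8 - 22) - 14 ≡ 1. → (22, 1)

(22, 1)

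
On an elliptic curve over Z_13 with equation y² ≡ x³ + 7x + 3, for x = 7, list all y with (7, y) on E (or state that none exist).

x³ + 7x + 3 = 395 ≡ 5 (mod 13).
5 is a non-residue mod 13; no y exists.

none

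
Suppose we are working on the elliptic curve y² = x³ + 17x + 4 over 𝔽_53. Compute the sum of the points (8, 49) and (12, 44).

(18, 43)

(8, 49) + (12, 44). λ = (44 - 49)/(12 - 8) ≡ 48/4 mod 53. 4⁻¹ ≡ 40 (mod 53), so λ ≡ 12.
  x = λ² - 8 - 12 = 144 - 20 ≡ 18; y = λ·(8 - 18) - 49 ≡ 43. → (18, 43)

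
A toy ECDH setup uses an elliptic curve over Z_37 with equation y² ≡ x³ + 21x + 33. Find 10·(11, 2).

Write Q = (11, 2).
Double-and-add on 10 = (1010)₂. Start with Q = (11, 2) for the leading 1-bit.
double: tangent at (11, 2): λ = (3·11² + 21)/(2·2) ≡ 14/4. 4⁻¹ ≡ 28 (mod 37) since 4·28 = 112 ≡ 1, so λ ≡ 14·28 ≡ 22.
  x = λ² - 11 - 11 = 484 - 22 ≡ 18; y = λ·(11 - 18) - 2 ≡ 29. → (18, 29)
double: tangent at (18, 29): λ = (3·18² + 21)/(2·29) ≡ 31/21. 21⁻¹ ≡ 30 (mod 37), so λ ≡ 31·30 ≡ 5.
  x = λ² - 18 - 18 = 25 - 36 ≡ 26; y = λ·(18 - 26) - 29 ≡ 5. → (26, 5)
add Q: (26, 5) + (11, 2). λ = (2 - 5)/(11 - 26) ≡ 34/22 mod 37. 22⁻¹ ≡ 32 (mod 37), so λ ≡ 15.
  x = λ² - 26 - 11 = 225 - 37 ≡ 3; y = λ·(26 - 3) - 5 ≡ 7. → (3, 7)
double: tangent at (3, 7): λ = (3·3² + 21)/(2·7) ≡ 11/14. 14⁻¹ ≡ 8 (mod 37), so λ ≡ 11·8 ≡ 14.
  x = λ² - 3 - 3 = 196 - 6 ≡ 5; y = λ·(3 - 5) - 7 ≡ 2. → (5, 2)

(5, 2)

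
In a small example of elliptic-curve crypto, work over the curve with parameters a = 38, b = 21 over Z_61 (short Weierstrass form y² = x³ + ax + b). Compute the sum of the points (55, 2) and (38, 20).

(55, 2) + (38, 20). λ = (20 - 2)/(38 - 55) ≡ 18/44 mod 61. 44⁻¹ ≡ 43 (mod 61) since 44·43 = 1892 ≡ 1, so λ ≡ 42.
  x = λ² - 55 - 38 = 1764 - 93 ≡ 24; y = λ·(55 - 24) - 2 ≡ 19. → (24, 19)

(24, 19)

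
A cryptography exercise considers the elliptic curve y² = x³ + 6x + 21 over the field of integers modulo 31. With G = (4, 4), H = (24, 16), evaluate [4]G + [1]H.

First 4G:
Repeated addition: build up to 4G.
2G: tangent at (4, 4): λ = (3·4² + 6)/(2·4) ≡ 23/8. 8⁻¹ ≡ 4 (mod 31) since 8·4 = 32 ≡ 1, so λ ≡ 23·4 ≡ 30.
  x = λ² - 4 - 4 = 900 - 8 ≡ 24; y = λ·(4 - 24) - 4 ≡ 16. → (24, 16)
3G: (24, 16) + (4, 4). λ = (4 - 16)/(4 - 24) ≡ 19/11 mod 31. 11⁻¹ ≡ 17 (mod 31) since 11·17 = 187 ≡ 1, so λ ≡ 13.
  x = λ² - 24 - 4 = 169 - 28 ≡ 17; y = λ·(24 - 17) - 16 ≡ 13. → (17, 13)
4G: (17, 13) + (4, 4). λ = (4 - 13)/(4 - 17) ≡ 22/18 mod 31. 18⁻¹ ≡ 19 (mod 31) since 18·19 = 342 ≡ 1, so λ ≡ 15.
  x = λ² - 17 - 4 = 225 - 21 ≡ 18; y = λ·(17 - 18) - 13 ≡ 3. → (18, 3)
4G = (18, 3).
Finally 4G + H:
(18, 3) + (24, 16). λ = (16 - 3)/(24 - 18) ≡ 13/6 mod 31. 6⁻¹ ≡ 26 (mod 31), so λ ≡ 28.
  x = λ² - 18 - 24 = 784 - 42 ≡ 29; y = λ·(18 - 29) - 3 ≡ 30. → (29, 30)

(29, 30)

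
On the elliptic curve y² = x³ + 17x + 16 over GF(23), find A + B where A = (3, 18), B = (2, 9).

(3, 18) + (2, 9). λ = (9 - 18)/(2 - 3) ≡ 14/22 mod 23. 22⁻¹ ≡ 22 (mod 23), so λ ≡ 9.
  x = λ² - 3 - 2 = 81 - 5 ≡ 7; y = λ·(3 - 7) - 18 ≡ 15. → (7, 15)

(7, 15)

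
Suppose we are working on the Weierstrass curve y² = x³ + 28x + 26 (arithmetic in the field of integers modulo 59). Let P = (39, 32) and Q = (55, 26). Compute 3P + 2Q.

First 3P:
Repeated addition: build up to 3P.
2P: tangent at (39, 32): λ = (3·39² + 28)/(2·32) ≡ 48/5. 5⁻¹ ≡ 12 (mod 59), so λ ≡ 48·12 ≡ 45.
  x = λ² - 39 - 39 = 2025 - 78 ≡ 0; y = λ·(39 - 0) - 32 ≡ 12. → (0, 12)
3P: (0, 12) + (39, 32). λ = (32 - 12)/(39 - 0) ≡ 20/39 mod 59. 39⁻¹ ≡ 56 (mod 59), so λ ≡ 58.
  x = λ² - 0 - 39 = 3364 - 39 ≡ 21; y = λ·(0 - 21) - 12 ≡ 9. → (21, 9)
3P = (21, 9).
Next 2Q:
Repeated addition: build up to 2Q.
2Q: tangent at (55, 26): λ = (3·55² + 28)/(2·26) ≡ 17/52. 52⁻¹ ≡ 42 (mod 59) since 52·42 = 2184 ≡ 1, so λ ≡ 17·42 ≡ 6.
  x = λ² - 55 - 55 = 36 - 110 ≡ 44; y = λ·(55 - 44) - 26 ≡ 40. → (44, 40)
2Q = (44, 40).
Finally 3P + 2Q:
(21, 9) + (44, 40). λ = (40 - 9)/(44 - 21) ≡ 31/23 mod 59. 23⁻¹ ≡ 18 (mod 59) since 23·18 = 414 ≡ 1, so λ ≡ 27.
  x = λ² - 21 - 44 = 729 - 65 ≡ 15; y = λ·(21 - 15) - 9 ≡ 35. → (15, 35)

(15, 35)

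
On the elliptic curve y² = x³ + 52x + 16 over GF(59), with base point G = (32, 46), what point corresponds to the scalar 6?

Repeated addition: build up to 6G.
2G: tangent at (32, 46): λ = (3·32² + 52)/(2·46) ≡ 56/33. 33⁻¹ ≡ 34 (mod 59) since 33·34 = 1122 ≡ 1, so λ ≡ 56·34 ≡ 16.
  x = λ² - 32 - 32 = 256 - 64 ≡ 15; y = λ·(32 - 15) - 46 ≡ 49. → (15, 49)
3G: (15, 49) + (32, 46). λ = (46 - 49)/(32 - 15) ≡ 56/17 mod 59. 17⁻¹ ≡ 7 (mod 59) since 17·7 = 119 ≡ 1, so λ ≡ 38.
  x = λ² - 15 - 32 = 1444 - 47 ≡ 40; y = λ·(15 - 40) - 49 ≡ 4. → (40, 4)
4G: (40, 4) + (32, 46). λ = (46 - 4)/(32 - 40) ≡ 42/51 mod 59. 51⁻¹ ≡ 22 (mod 59) since 51·22 = 1122 ≡ 1, so λ ≡ 39.
  x = λ² - 40 - 32 = 1521 - 72 ≡ 33; y = λ·(40 - 33) - 4 ≡ 33. → (33, 33)
5G: (33, 33) + (32, 46). λ = (46 - 33)/(32 - 33) ≡ 13/58 mod 59. 58⁻¹ ≡ 58 (mod 59), so λ ≡ 46.
  x = λ² - 33 - 32 = 2116 - 65 ≡ 45; y = λ·(33 - 45) - 33 ≡ 5. → (45, 5)
6G: (45, 5) + (32, 46). λ = (46 - 5)/(32 - 45) ≡ 41/46 mod 59. 46⁻¹ ≡ 9 (mod 59), so λ ≡ 15.
  x = λ² - 45 - 32 = 225 - 77 ≡ 30; y = λ·(45 - 30) - 5 ≡ 43. → (30, 43)

(30, 43)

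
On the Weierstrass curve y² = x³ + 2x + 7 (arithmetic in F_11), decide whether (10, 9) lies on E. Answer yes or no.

y² = 9² ≡ 4; x³ + 2x + 7 = 1027 ≡ 4 (mod 11). 4 = 4.

yes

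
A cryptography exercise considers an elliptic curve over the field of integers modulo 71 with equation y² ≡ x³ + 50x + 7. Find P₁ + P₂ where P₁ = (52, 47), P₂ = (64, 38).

(31, 26)

(52, 47) + (64, 38). λ = (38 - 47)/(64 - 52) ≡ 62/12 mod 71. 12⁻¹ ≡ 6 (mod 71) since 12·6 = 72 ≡ 1, so λ ≡ 17.
  x = λ² - 52 - 64 = 289 - 116 ≡ 31; y = λ·(52 - 31) - 47 ≡ 26. → (31, 26)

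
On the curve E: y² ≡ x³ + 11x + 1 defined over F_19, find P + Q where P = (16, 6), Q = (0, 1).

(10, 3)

(16, 6) + (0, 1). λ = (1 - 6)/(0 - 16) ≡ 14/3 mod 19. 3⁻¹ ≡ 13 (mod 19) since 3·13 = 39 ≡ 1, so λ ≡ 11.
  x = λ² - 16 - 0 = 121 - 16 ≡ 10; y = λ·(16 - 10) - 6 ≡ 3. → (10, 3)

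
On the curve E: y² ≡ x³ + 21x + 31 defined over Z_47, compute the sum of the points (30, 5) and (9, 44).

(22, 7)

(30, 5) + (9, 44). λ = (44 - 5)/(9 - 30) ≡ 39/26 mod 47. 26⁻¹ ≡ 38 (mod 47), so λ ≡ 25.
  x = λ² - 30 - 9 = 625 - 39 ≡ 22; y = λ·(30 - 22) - 5 ≡ 7. → (22, 7)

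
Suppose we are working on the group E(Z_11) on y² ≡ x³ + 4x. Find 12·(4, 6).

O

Write Q = (4, 6).
Repeated addition: build up to 12Q.
2Q: tangent at (4, 6): λ = (3·4² + 4)/(2·6) ≡ 8/1. 1⁻¹ ≡ 1 (mod 11) since 1·1 = 1 ≡ 1, so λ ≡ 8·1 ≡ 8.
  x = λ² - 4 - 4 = 64 - 8 ≡ 1; y = λ·(4 - 1) - 6 ≡ 7. → (1, 7)
3Q: (1, 7) + (4, 6). λ = (6 - 7)/(4 - 1) ≡ 10/3 mod 11. 3⁻¹ ≡ 4 (mod 11), so λ ≡ 7.
  x = λ² - 1 - 4 = 49 - 5 ≡ 0; y = λ·(1 - 0) - 7 ≡ 0. → (0, 0)
4Q: (0, 0) + (4, 6). λ = (6 - 0)/(4 - 0) ≡ 6/4 mod 11. 4⁻¹ ≡ 3 (mod 11), so λ ≡ 7.
  x = λ² - 0 - 4 = 49 - 4 ≡ 1; y = λ·(0 - 1) - 0 ≡ 4. → (1, 4)
5Q: (1, 4) + (4, 6). λ = (6 - 4)/(4 - 1) ≡ 2/3 mod 11. 3⁻¹ ≡ 4 (mod 11), so λ ≡ 8.
  x = λ² - 1 - 4 = 64 - 5 ≡ 4; y = λ·(1 - 4) - 4 ≡ 5. → (4, 5)
6Q: (4, 5) + (4, 6): same x and y₁ ≡ -y₂, so the sum is 𝒪.
7Q: 𝒪 + (4, 6) = (4, 6) (identity).
8Q: tangent at (4, 6): λ = (3·4² + 4)/(2·6) ≡ 8/1. 1⁻¹ ≡ 1 (mod 11) since 1·1 = 1 ≡ 1, so λ ≡ 8·1 ≡ 8.
  x = λ² - 4 - 4 = 64 - 8 ≡ 1; y = λ·(4 - 1) - 6 ≡ 7. → (1, 7)
9Q: (1, 7) + (4, 6). λ = (6 - 7)/(4 - 1) ≡ 10/3 mod 11. 3⁻¹ ≡ 4 (mod 11) since 3·4 = 12 ≡ 1, so λ ≡ 7.
  x = λ² - 1 - 4 = 49 - 5 ≡ 0; y = λ·(1 - 0) - 7 ≡ 0. → (0, 0)
10Q: (0, 0) + (4, 6). λ = (6 - 0)/(4 - 0) ≡ 6/4 mod 11. 4⁻¹ ≡ 3 (mod 11) since 4·3 = 12 ≡ 1, so λ ≡ 7.
  x = λ² - 0 - 4 = 49 - 4 ≡ 1; y = λ·(0 - 1) - 0 ≡ 4. → (1, 4)
11Q: (1, 4) + (4, 6). λ = (6 - 4)/(4 - 1) ≡ 2/3 mod 11. 3⁻¹ ≡ 4 (mod 11) since 3·4 = 12 ≡ 1, so λ ≡ 8.
  x = λ² - 1 - 4 = 64 - 5 ≡ 4; y = λ·(1 - 4) - 4 ≡ 5. → (4, 5)
12Q: (4, 5) + (4, 6): same x and y₁ ≡ -y₂, so the sum is 𝒪.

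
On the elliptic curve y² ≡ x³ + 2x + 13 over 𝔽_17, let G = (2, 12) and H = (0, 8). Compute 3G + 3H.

First 3G:
Repeated addition: build up to 3G.
2G: tangent at (2, 12): λ = (3·2² + 2)/(2·12) ≡ 14/7. 7⁻¹ ≡ 5 (mod 17) since 7·5 = 35 ≡ 1, so λ ≡ 14·5 ≡ 2.
  x = λ² - 2 - 2 = 4 - 4 ≡ 0; y = λ·(2 - 0) - 12 ≡ 9. → (0, 9)
3G: (0, 9) + (2, 12). λ = (12 - 9)/(2 - 0) ≡ 3/2 mod 17. 2⁻¹ ≡ 9 (mod 17) since 2·9 = 18 ≡ 1, so λ ≡ 10.
  x = λ² - 0 - 2 = 100 - 2 ≡ 13; y = λ·(0 - 13) - 9 ≡ 14. → (13, 14)
3G = (13, 14).
Next 3H:
Repeated addition: build up to 3H.
2H: tangent at (0, 8): λ = (3·0² + 2)/(2·8) ≡ 2/16. 16⁻¹ ≡ 16 (mod 17), so λ ≡ 2·16 ≡ 15.
  x = λ² - 0 - 0 = 225 - 0 ≡ 4; y = λ·(0 - 4) - 8 ≡ 0. → (4, 0)
3H: (4, 0) + (0, 8). λ = (8 - 0)/(0 - 4) ≡ 8/13 mod 17. 13⁻¹ ≡ 4 (mod 17) since 13·4 = 52 ≡ 1, so λ ≡ 15.
  x = λ² - 4 - 0 = 225 - 4 ≡ 0; y = λ·(4 - 0) - 0 ≡ 9. → (0, 9)
3H = (0, 9).
Finally 3G + 3H:
(13, 14) + (0, 9). λ = (9 - 14)/(0 - 13) ≡ 12/4 mod 17. 4⁻¹ ≡ 13 (mod 17), so λ ≡ 3.
  x = λ² - 13 - 0 = 9 - 13 ≡ 13; y = λ·(13 - 13) - 14 ≡ 3. → (13, 3)

(13, 3)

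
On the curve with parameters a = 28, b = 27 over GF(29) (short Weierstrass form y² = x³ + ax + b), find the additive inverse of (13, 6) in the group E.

-(13, 6) = (13, -6 mod 29) = (13, 23).

(13, 23)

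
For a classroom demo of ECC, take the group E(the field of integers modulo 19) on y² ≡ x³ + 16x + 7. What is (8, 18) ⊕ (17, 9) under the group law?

(14, 7)

(8, 18) + (17, 9). λ = (9 - 18)/(17 - 8) ≡ 10/9 mod 19. 9⁻¹ ≡ 17 (mod 19) since 9·17 = 153 ≡ 1, so λ ≡ 18.
  x = λ² - 8 - 17 = 324 - 25 ≡ 14; y = λ·(8 - 14) - 18 ≡ 7. → (14, 7)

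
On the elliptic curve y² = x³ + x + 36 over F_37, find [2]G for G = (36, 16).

(13, 10)

tangent at (36, 16): λ = (3·36² + 1)/(2·16) ≡ 4/32. 32⁻¹ ≡ 22 (mod 37), so λ ≡ 4·22 ≡ 14.
  x = λ² - 36 - 36 = 196 - 72 ≡ 13; y = λ·(36 - 13) - 16 ≡ 10. → (13, 10)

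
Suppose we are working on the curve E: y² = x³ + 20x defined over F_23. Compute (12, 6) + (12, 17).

The two points share x = 12 and their y-coordinates satisfy 6 + 17 ≡ 0 (mod 23), so they are inverses. Their sum is ∞.

O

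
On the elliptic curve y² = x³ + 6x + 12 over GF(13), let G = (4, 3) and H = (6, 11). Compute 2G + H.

(0, 8)

First 2G:
Repeated addition: build up to 2G.
2G: tangent at (4, 3): λ = (3·4² + 6)/(2·3) ≡ 2/6. 6⁻¹ ≡ 11 (mod 13), so λ ≡ 2·11 ≡ 9.
  x = λ² - 4 - 4 = 81 - 8 ≡ 8; y = λ·(4 - 8) - 3 ≡ 0. → (8, 0)
2G = (8, 0).
Finally 2G + H:
(8, 0) + (6, 11). λ = (11 - 0)/(6 - 8) ≡ 11/11 mod 13. 11⁻¹ ≡ 6 (mod 13), so λ ≡ 1.
  x = λ² - 8 - 6 = 1 - 14 ≡ 0; y = λ·(8 - 0) - 0 ≡ 8. → (0, 8)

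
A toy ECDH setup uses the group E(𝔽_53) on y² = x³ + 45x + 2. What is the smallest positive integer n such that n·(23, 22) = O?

10

2P: tangent at (23, 22): λ = (3·23² + 45)/(2·22) ≡ 42/44. 44⁻¹ ≡ 47 (mod 53), so λ ≡ 42·47 ≡ 13.
  x = λ² - 23 - 23 = 169 - 46 ≡ 17; y = λ·(23 - 17) - 22 ≡ 3. → (17, 3)
3P: (17, 3) + (23, 22). λ = (22 - 3)/(23 - 17) ≡ 19/6 mod 53. 6⁻¹ ≡ 9 (mod 53), so λ ≡ 12.
  x = λ² - 17 - 23 = 144 - 40 ≡ 51; y = λ·(17 - 51) - 3 ≡ 13. → (51, 13)
4P: (51, 13) + (23, 22). λ = (22 - 13)/(23 - 51) ≡ 9/25 mod 53. 25⁻¹ ≡ 17 (mod 53) since 25·17 = 425 ≡ 1, so λ ≡ 47.
  x = λ² - 51 - 23 = 2209 - 74 ≡ 15; y = λ·(51 - 15) - 13 ≡ 36. → (15, 36)
5P: (15, 36) + (23, 22). λ = (22 - 36)/(23 - 15) ≡ 39/8 mod 53. 8⁻¹ ≡ 20 (mod 53), so λ ≡ 38.
  x = λ² - 15 - 23 = 1444 - 38 ≡ 28; y = λ·(15 - 28) - 36 ≡ 0. → (28, 0)
6P: (28, 0) + (23, 22). λ = (22 - 0)/(23 - 28) ≡ 22/48 mod 53. 48⁻¹ ≡ 21 (mod 53) since 48·21 = 1008 ≡ 1, so λ ≡ 38.
  x = λ² - 28 - 23 = 1444 - 51 ≡ 15; y = λ·(28 - 15) - 0 ≡ 17. → (15, 17)
7P: (15, 17) + (23, 22). λ = (22 - 17)/(23 - 15) ≡ 5/8 mod 53. 8⁻¹ ≡ 20 (mod 53), so λ ≡ 47.
  x = λ² - 15 - 23 = 2209 - 38 ≡ 51; y = λ·(15 - 51) - 17 ≡ 40. → (51, 40)
8P: (51, 40) + (23, 22). λ = (22 - 40)/(23 - 51) ≡ 35/25 mod 53. 25⁻¹ ≡ 17 (mod 53), so λ ≡ 12.
  x = λ² - 51 - 23 = 144 - 74 ≡ 17; y = λ·(51 - 17) - 40 ≡ 50. → (17, 50)
9P: (17, 50) + (23, 22). λ = (22 - 50)/(23 - 17) ≡ 25/6 mod 53. 6⁻¹ ≡ 9 (mod 53), so λ ≡ 13.
  x = λ² - 17 - 23 = 169 - 40 ≡ 23; y = λ·(17 - 23) - 50 ≡ 31. → (23, 31)
10P: (23, 31) + (23, 22): same x and y₁ ≡ -y₂, so the sum is O.
10P = O, so the order is 10.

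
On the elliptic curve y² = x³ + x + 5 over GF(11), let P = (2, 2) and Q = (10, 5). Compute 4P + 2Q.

First 4P:
Double-and-add on 4 = (100)₂. Start with P = (2, 2) for the leading 1-bit.
double: tangent at (2, 2): λ = (3·2² + 1)/(2·2) ≡ 2/4. 4⁻¹ ≡ 3 (mod 11), so λ ≡ 2·3 ≡ 6.
  x = λ² - 2 - 2 = 36 - 4 ≡ 10; y = λ·(2 - 10) - 2 ≡ 5. → (10, 5)
double: tangent at (10, 5): λ = (3·10² + 1)/(2·5) ≡ 4/10. 10⁻¹ ≡ 10 (mod 11) since 10·10 = 100 ≡ 1, so λ ≡ 4·10 ≡ 7.
  x = λ² - 10 - 10 = 49 - 20 ≡ 7; y = λ·(10 - 7) - 5 ≡ 5. → (7, 5)
4P = (7, 5).
Next 2Q:
Repeated addition: build up to 2Q.
2Q: tangent at (10, 5): λ = (3·10² + 1)/(2·5) ≡ 4/10. 10⁻¹ ≡ 10 (mod 11), so λ ≡ 4·10 ≡ 7.
  x = λ² - 10 - 10 = 49 - 20 ≡ 7; y = λ·(10 - 7) - 5 ≡ 5. → (7, 5)
2Q = (7, 5).
Finally 4P + 2Q:
tangent at (7, 5): λ = (3·7² + 1)/(2·5) ≡ 5/10. 10⁻¹ ≡ 10 (mod 11) since 10·10 = 100 ≡ 1, so λ ≡ 5·10 ≡ 6.
  x = λ² - 7 - 7 = 36 - 14 ≡ 0; y = λ·(7 - 0) - 5 ≡ 4. → (0, 4)

(0, 4)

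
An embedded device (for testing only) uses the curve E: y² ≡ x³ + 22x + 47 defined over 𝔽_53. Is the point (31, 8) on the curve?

no

y² = 8² ≡ 11; x³ + 22x + 47 = 30520 ≡ 45 (mod 53). 11 ≠ 45.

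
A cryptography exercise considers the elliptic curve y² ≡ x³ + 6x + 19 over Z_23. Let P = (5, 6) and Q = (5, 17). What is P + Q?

The two points share x = 5 and their y-coordinates satisfy 6 + 17 ≡ 0 (mod 23), so they are inverses. Their sum is O.

O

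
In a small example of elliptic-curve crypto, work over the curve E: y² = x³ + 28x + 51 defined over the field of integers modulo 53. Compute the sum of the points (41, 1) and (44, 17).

(20, 5)

(41, 1) + (44, 17). λ = (17 - 1)/(44 - 41) ≡ 16/3 mod 53. 3⁻¹ ≡ 18 (mod 53), so λ ≡ 23.
  x = λ² - 41 - 44 = 529 - 85 ≡ 20; y = λ·(41 - 20) - 1 ≡ 5. → (20, 5)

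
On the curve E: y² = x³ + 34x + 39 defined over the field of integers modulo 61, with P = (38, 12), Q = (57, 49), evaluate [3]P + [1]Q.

First 3P:
Repeated addition: build up to 3P.
2P: tangent at (38, 12): λ = (3·38² + 34)/(2·12) ≡ 35/24. 24⁻¹ ≡ 28 (mod 61), so λ ≡ 35·28 ≡ 4.
  x = λ² - 38 - 38 = 16 - 76 ≡ 1; y = λ·(38 - 1) - 12 ≡ 14. → (1, 14)
3P: (1, 14) + (38, 12). λ = (12 - 14)/(38 - 1) ≡ 59/37 mod 61. 37⁻¹ ≡ 33 (mod 61) since 37·33 = 1221 ≡ 1, so λ ≡ 56.
  x = λ² - 1 - 38 = 3136 - 39 ≡ 47; y = λ·(1 - 47) - 14 ≡ 33. → (47, 33)
3P = (47, 33).
Finally 3P + Q:
(47, 33) + (57, 49). λ = (49 - 33)/(57 - 47) ≡ 16/10 mod 61. 10⁻¹ ≡ 55 (mod 61), so λ ≡ 26.
  x = λ² - 47 - 57 = 676 - 104 ≡ 23; y = λ·(47 - 23) - 33 ≡ 42. → (23, 42)

(23, 42)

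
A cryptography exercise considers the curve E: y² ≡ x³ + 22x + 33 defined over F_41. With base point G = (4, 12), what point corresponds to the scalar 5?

(37, 39)

Double-and-add on 5 = (101)₂. Start with G = (4, 12) for the leading 1-bit.
double: tangent at (4, 12): λ = (3·4² + 22)/(2·12) ≡ 29/24. 24⁻¹ ≡ 12 (mod 41), so λ ≡ 29·12 ≡ 20.
  x = λ² - 4 - 4 = 400 - 8 ≡ 23; y = λ·(4 - 23) - 12 ≡ 18. → (23, 18)
double: tangent at (23, 18): λ = (3·23² + 22)/(2·18) ≡ 10/36. 36⁻¹ ≡ 8 (mod 41), so λ ≡ 10·8 ≡ 39.
  x = λ² - 23 - 23 = 1521 - 46 ≡ 40; y = λ·(23 - 40) - 18 ≡ 16. → (40, 16)
add G: (40, 16) + (4, 12). λ = (12 - 16)/(4 - 40) ≡ 37/5 mod 41. 5⁻¹ ≡ 33 (mod 41), so λ ≡ 32.
  x = λ² - 40 - 4 = 1024 - 44 ≡ 37; y = λ·(40 - 37) - 16 ≡ 39. → (37, 39)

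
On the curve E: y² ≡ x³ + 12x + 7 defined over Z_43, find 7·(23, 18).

Write P = (23, 18).
Repeated addition: build up to 7P.
2P: tangent at (23, 18): λ = (3·23² + 12)/(2·18) ≡ 8/36. 36⁻¹ ≡ 6 (mod 43), so λ ≡ 8·6 ≡ 5.
  x = λ² - 23 - 23 = 25 - 46 ≡ 22; y = λ·(23 - 22) - 18 ≡ 30. → (22, 30)
3P: (22, 30) + (23, 18). λ = (18 - 30)/(23 - 22) ≡ 31/1 mod 43. 1⁻¹ ≡ 1 (mod 43) since 1·1 = 1 ≡ 1, so λ ≡ 31.
  x = λ² - 22 - 23 = 961 - 45 ≡ 13; y = λ·(22 - 13) - 30 ≡ 34. → (13, 34)
4P: (13, 34) + (23, 18). λ = (18 - 34)/(23 - 13) ≡ 27/10 mod 43. 10⁻¹ ≡ 13 (mod 43), so λ ≡ 7.
  x = λ² - 13 - 23 = 49 - 36 ≡ 13; y = λ·(13 - 13) - 34 ≡ 9. → (13, 9)
5P: (13, 9) + (23, 18). λ = (18 - 9)/(23 - 13) ≡ 9/10 mod 43. 10⁻¹ ≡ 13 (mod 43), so λ ≡ 31.
  x = λ² - 13 - 23 = 961 - 36 ≡ 22; y = λ·(13 - 22) - 9 ≡ 13. → (22, 13)
6P: (22, 13) + (23, 18). λ = (18 - 13)/(23 - 22) ≡ 5/1 mod 43. 1⁻¹ ≡ 1 (mod 43), so λ ≡ 5.
  x = λ² - 22 - 23 = 25 - 45 ≡ 23; y = λ·(22 - 23) - 13 ≡ 25. → (23, 25)
7P: (23, 25) + (23, 18): same x and y₁ ≡ -y₂, so the sum is ∞.

O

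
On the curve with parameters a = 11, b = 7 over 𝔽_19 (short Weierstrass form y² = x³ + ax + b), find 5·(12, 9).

(12, 10)

Write Q = (12, 9).
Repeated addition: build up to 5Q.
2Q: tangent at (12, 9): λ = (3·12² + 11)/(2·9) ≡ 6/18. 18⁻¹ ≡ 18 (mod 19), so λ ≡ 6·18 ≡ 13.
  x = λ² - 12 - 12 = 169 - 24 ≡ 12; y = λ·(12 - 12) - 9 ≡ 10. → (12, 10)
3Q: (12, 10) + (12, 9): same x and y₁ ≡ -y₂, so the sum is ∞.
4Q: ∞ + (12, 9) = (12, 9) (identity).
5Q: tangent at (12, 9): λ = (3·12² + 11)/(2·9) ≡ 6/18. 18⁻¹ ≡ 18 (mod 19), so λ ≡ 6·18 ≡ 13.
  x = λ² - 12 - 12 = 169 - 24 ≡ 12; y = λ·(12 - 12) - 9 ≡ 10. → (12, 10)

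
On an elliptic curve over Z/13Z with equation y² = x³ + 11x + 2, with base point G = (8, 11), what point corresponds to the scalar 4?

(8, 2)

Double-and-add on 4 = (100)₂. Start with G = (8, 11) for the leading 1-bit.
double: tangent at (8, 11): λ = (3·8² + 11)/(2·11) ≡ 8/9. 9⁻¹ ≡ 3 (mod 13), so λ ≡ 8·3 ≡ 11.
  x = λ² - 8 - 8 = 121 - 16 ≡ 1; y = λ·(8 - 1) - 11 ≡ 1. → (1, 1)
double: tangent at (1, 1): λ = (3·1² + 11)/(2·1) ≡ 1/2. 2⁻¹ ≡ 7 (mod 13), so λ ≡ 1·7 ≡ 7.
  x = λ² - 1 - 1 = 49 - 2 ≡ 8; y = λ·(1 - 8) - 1 ≡ 2. → (8, 2)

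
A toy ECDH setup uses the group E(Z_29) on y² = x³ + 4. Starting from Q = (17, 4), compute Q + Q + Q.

Repeated addition: build up to 3Q.
2Q: tangent at (17, 4): λ = (3·17² + 0)/(2·4) ≡ 26/8. 8⁻¹ ≡ 11 (mod 29) since 8·11 = 88 ≡ 1, so λ ≡ 26·11 ≡ 25.
  x = λ² - 17 - 17 = 625 - 34 ≡ 11; y = λ·(17 - 11) - 4 ≡ 1. → (11, 1)
3Q: (11, 1) + (17, 4). λ = (4 - 1)/(17 - 11) ≡ 3/6 mod 29. 6⁻¹ ≡ 5 (mod 29) since 6·5 = 30 ≡ 1, so λ ≡ 15.
  x = λ² - 11 - 17 = 225 - 28 ≡ 23; y = λ·(11 - 23) - 1 ≡ 22. → (23, 22)

(23, 22)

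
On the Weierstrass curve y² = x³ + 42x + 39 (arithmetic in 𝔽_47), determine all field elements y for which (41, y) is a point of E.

x³ + 42x + 39 = 70682 ≡ 41 (mod 47).
41 is a non-residue mod 47; no y exists.

none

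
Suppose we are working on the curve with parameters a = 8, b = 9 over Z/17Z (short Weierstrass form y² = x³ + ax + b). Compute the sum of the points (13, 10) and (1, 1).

(11, 0)

(13, 10) + (1, 1). λ = (1 - 10)/(1 - 13) ≡ 8/5 mod 17. 5⁻¹ ≡ 7 (mod 17) since 5·7 = 35 ≡ 1, so λ ≡ 5.
  x = λ² - 13 - 1 = 25 - 14 ≡ 11; y = λ·(13 - 11) - 10 ≡ 0. → (11, 0)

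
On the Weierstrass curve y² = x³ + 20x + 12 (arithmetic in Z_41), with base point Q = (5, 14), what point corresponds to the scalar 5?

(4, 19)

Double-and-add on 5 = (101)₂. Start with Q = (5, 14) for the leading 1-bit.
double: tangent at (5, 14): λ = (3·5² + 20)/(2·14) ≡ 13/28. 28⁻¹ ≡ 22 (mod 41) since 28·22 = 616 ≡ 1, so λ ≡ 13·22 ≡ 40.
  x = λ² - 5 - 5 = 1600 - 10 ≡ 32; y = λ·(5 - 32) - 14 ≡ 13. → (32, 13)
double: tangent at (32, 13): λ = (3·32² + 20)/(2·13) ≡ 17/26. 26⁻¹ ≡ 30 (mod 41) since 26·30 = 780 ≡ 1, so λ ≡ 17·30 ≡ 18.
  x = λ² - 32 - 32 = 324 - 64 ≡ 14; y = λ·(32 - 14) - 13 ≡ 24. → (14, 24)
add Q: (14, 24) + (5, 14). λ = (14 - 24)/(5 - 14) ≡ 31/32 mod 41. 32⁻¹ ≡ 9 (mod 41), so λ ≡ 33.
  x = λ² - 14 - 5 = 1089 - 19 ≡ 4; y = λ·(14 - 4) - 24 ≡ 19. → (4, 19)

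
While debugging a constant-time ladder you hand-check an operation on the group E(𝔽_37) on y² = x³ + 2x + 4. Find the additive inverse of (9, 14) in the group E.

-(9, 14) = (9, -14 mod 37) = (9, 23).

(9, 23)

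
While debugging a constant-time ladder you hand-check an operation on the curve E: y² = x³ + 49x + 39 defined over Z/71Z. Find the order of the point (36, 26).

12

2P: tangent at (36, 26): λ = (3·36² + 49)/(2·26) ≡ 32/52. 52⁻¹ ≡ 56 (mod 71), so λ ≡ 32·56 ≡ 17.
  x = λ² - 36 - 36 = 289 - 72 ≡ 4; y = λ·(36 - 4) - 26 ≡ 21. → (4, 21)
3P: (4, 21) + (36, 26). λ = (26 - 21)/(36 - 4) ≡ 5/32 mod 71. 32⁻¹ ≡ 20 (mod 71) since 32·20 = 640 ≡ 1, so λ ≡ 29.
  x = λ² - 4 - 36 = 841 - 40 ≡ 20; y = λ·(4 - 20) - 21 ≡ 12. → (20, 12)
4P: (20, 12) + (36, 26). λ = (26 - 12)/(36 - 20) ≡ 14/16 mod 71. 16⁻¹ ≡ 40 (mod 71) since 16·40 = 640 ≡ 1, so λ ≡ 63.
  x = λ² - 20 - 36 = 3969 - 56 ≡ 8; y = λ·(20 - 8) - 12 ≡ 34. → (8, 34)
5P: (8, 34) + (36, 26). λ = (26 - 34)/(36 - 8) ≡ 63/28 mod 71. 28⁻¹ ≡ 33 (mod 71), so λ ≡ 20.
  x = λ² - 8 - 36 = 400 - 44 ≡ 1; y = λ·(8 - 1) - 34 ≡ 35. → (1, 35)
6P: (1, 35) + (36, 26). λ = (26 - 35)/(36 - 1) ≡ 62/35 mod 71. 35⁻¹ ≡ 69 (mod 71) since 35·69 = 2415 ≡ 1, so λ ≡ 18.
  x = λ² - 1 - 36 = 324 - 37 ≡ 3; y = λ·(1 - 3) - 35 ≡ 0. → (3, 0)
7P: (3, 0) + (36, 26). λ = (26 - 0)/(36 - 3) ≡ 26/33 mod 71. 33⁻¹ ≡ 28 (mod 71) since 33·28 = 924 ≡ 1, so λ ≡ 18.
  x = λ² - 3 - 36 = 324 - 39 ≡ 1; y = λ·(3 - 1) - 0 ≡ 36. → (1, 36)
8P: (1, 36) + (36, 26). λ = (26 - 36)/(36 - 1) ≡ 61/35 mod 71. 35⁻¹ ≡ 69 (mod 71) since 35·69 = 2415 ≡ 1, so λ ≡ 20.
  x = λ² - 1 - 36 = 400 - 37 ≡ 8; y = λ·(1 - 8) - 36 ≡ 37. → (8, 37)
9P: (8, 37) + (36, 26). λ = (26 - 37)/(36 - 8) ≡ 60/28 mod 71. 28⁻¹ ≡ 33 (mod 71), so λ ≡ 63.
  x = λ² - 8 - 36 = 3969 - 44 ≡ 20; y = λ·(8 - 20) - 37 ≡ 59. → (20, 59)
10P: (20, 59) + (36, 26). λ = (26 - 59)/(36 - 20) ≡ 38/16 mod 71. 16⁻¹ ≡ 40 (mod 71), so λ ≡ 29.
  x = λ² - 20 - 36 = 841 - 56 ≡ 4; y = λ·(20 - 4) - 59 ≡ 50. → (4, 50)
11P: (4, 50) + (36, 26). λ = (26 - 50)/(36 - 4) ≡ 47/32 mod 71. 32⁻¹ ≡ 20 (mod 71), so λ ≡ 17.
  x = λ² - 4 - 36 = 289 - 40 ≡ 36; y = λ·(4 - 36) - 50 ≡ 45. → (36, 45)
12P: (36, 45) + (36, 26): same x and y₁ ≡ -y₂, so the sum is O.
12P = O, so the order is 12.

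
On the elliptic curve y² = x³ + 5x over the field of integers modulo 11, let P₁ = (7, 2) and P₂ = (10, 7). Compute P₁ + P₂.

(9, 2)

(7, 2) + (10, 7). λ = (7 - 2)/(10 - 7) ≡ 5/3 mod 11. 3⁻¹ ≡ 4 (mod 11) since 3·4 = 12 ≡ 1, so λ ≡ 9.
  x = λ² - 7 - 10 = 81 - 17 ≡ 9; y = λ·(7 - 9) - 2 ≡ 2. → (9, 2)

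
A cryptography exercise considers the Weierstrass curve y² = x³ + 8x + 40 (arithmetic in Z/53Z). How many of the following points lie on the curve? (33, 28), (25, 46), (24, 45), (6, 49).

(33, 28): 28² ≡ 42, rhs ≡ 42 → on.
(25, 46): 46² ≡ 49, rhs ≡ 18 → off.
(24, 45): 45² ≡ 11, rhs ≡ 11 → on.
(6, 49): 49² ≡ 16, rhs ≡ 39 → off.

2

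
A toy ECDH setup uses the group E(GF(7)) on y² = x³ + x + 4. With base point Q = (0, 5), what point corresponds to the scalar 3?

Repeated addition: build up to 3Q.
2Q: tangent at (0, 5): λ = (3·0² + 1)/(2·5) ≡ 1/3. 3⁻¹ ≡ 5 (mod 7) since 3·5 = 15 ≡ 1, so λ ≡ 1·5 ≡ 5.
  x = λ² - 0 - 0 = 25 - 0 ≡ 4; y = λ·(0 - 4) - 5 ≡ 3. → (4, 3)
3Q: (4, 3) + (0, 5). λ = (5 - 3)/(0 - 4) ≡ 2/3 mod 7. 3⁻¹ ≡ 5 (mod 7), so λ ≡ 3.
  x = λ² - 4 - 0 = 9 - 4 ≡ 5; y = λ·(4 - 5) - 3 ≡ 1. → (5, 1)

(5, 1)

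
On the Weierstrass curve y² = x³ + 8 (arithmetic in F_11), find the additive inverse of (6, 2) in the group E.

(6, 9)

-(6, 2) = (6, -2 mod 11) = (6, 9).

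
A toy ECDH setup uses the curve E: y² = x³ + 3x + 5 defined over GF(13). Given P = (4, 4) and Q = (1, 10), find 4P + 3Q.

First 4P:
Double-and-add on 4 = (100)₂. Start with P = (4, 4) for the leading 1-bit.
double: tangent at (4, 4): λ = (3·4² + 3)/(2·4) ≡ 12/8. 8⁻¹ ≡ 5 (mod 13), so λ ≡ 12·5 ≡ 8.
  x = λ² - 4 - 4 = 64 - 8 ≡ 4; y = λ·(4 - 4) - 4 ≡ 9. → (4, 9)
double: tangent at (4, 9): λ = (3·4² + 3)/(2·9) ≡ 12/5. 5⁻¹ ≡ 8 (mod 13), so λ ≡ 12·8 ≡ 5.
  x = λ² - 4 - 4 = 25 - 8 ≡ 4; y = λ·(4 - 4) - 9 ≡ 4. → (4, 4)
4P = (4, 4).
Next 3Q:
Repeated addition: build up to 3Q.
2Q: tangent at (1, 10): λ = (3·1² + 3)/(2·10) ≡ 6/7. 7⁻¹ ≡ 2 (mod 13) since 7·2 = 14 ≡ 1, so λ ≡ 6·2 ≡ 12.
  x = λ² - 1 - 1 = 144 - 2 ≡ 12; y = λ·(1 - 12) - 10 ≡ 1. → (12, 1)
3Q: (12, 1) + (1, 10). λ = (10 - 1)/(1 - 12) ≡ 9/2 mod 13. 2⁻¹ ≡ 7 (mod 13), so λ ≡ 11.
  x = λ² - 12 - 1 = 121 - 13 ≡ 4; y = λ·(12 - 4) - 1 ≡ 9. → (4, 9)
3Q = (4, 9).
Finally 4P + 3Q:
(4, 4) + (4, 9): same x and y₁ ≡ -y₂, so the sum is 𝒪.

O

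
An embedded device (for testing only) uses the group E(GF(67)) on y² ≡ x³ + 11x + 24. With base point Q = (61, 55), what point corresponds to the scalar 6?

(0, 52)

Repeated addition: build up to 6Q.
2Q: tangent at (61, 55): λ = (3·61² + 11)/(2·55) ≡ 52/43. 43⁻¹ ≡ 53 (mod 67) since 43·53 = 2279 ≡ 1, so λ ≡ 52·53 ≡ 9.
  x = λ² - 61 - 61 = 81 - 122 ≡ 26; y = λ·(61 - 26) - 55 ≡ 59. → (26, 59)
3Q: (26, 59) + (61, 55). λ = (55 - 59)/(61 - 26) ≡ 63/35 mod 67. 35⁻¹ ≡ 23 (mod 67), so λ ≡ 42.
  x = λ² - 26 - 61 = 1764 - 87 ≡ 2; y = λ·(26 - 2) - 59 ≡ 11. → (2, 11)
4Q: (2, 11) + (61, 55). λ = (55 - 11)/(61 - 2) ≡ 44/59 mod 67. 59⁻¹ ≡ 25 (mod 67), so λ ≡ 28.
  x = λ² - 2 - 61 = 784 - 63 ≡ 51; y = λ·(2 - 51) - 11 ≡ 24. → (51, 24)
5Q: (51, 24) + (61, 55). λ = (55 - 24)/(61 - 51) ≡ 31/10 mod 67. 10⁻¹ ≡ 47 (mod 67) since 10·47 = 470 ≡ 1, so λ ≡ 50.
  x = λ² - 51 - 61 = 2500 - 112 ≡ 43; y = λ·(51 - 43) - 24 ≡ 41. → (43, 41)
6Q: (43, 41) + (61, 55). λ = (55 - 41)/(61 - 43) ≡ 14/18 mod 67. 18⁻¹ ≡ 41 (mod 67), so λ ≡ 38.
  x = λ² - 43 - 61 = 1444 - 104 ≡ 0; y = λ·(43 - 0) - 41 ≡ 52. → (0, 52)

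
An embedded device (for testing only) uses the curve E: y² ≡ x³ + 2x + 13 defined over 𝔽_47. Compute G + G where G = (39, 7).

(44, 11)

tangent at (39, 7): λ = (3·39² + 2)/(2·7) ≡ 6/14. 14⁻¹ ≡ 37 (mod 47), so λ ≡ 6·37 ≡ 34.
  x = λ² - 39 - 39 = 1156 - 78 ≡ 44; y = λ·(39 - 44) - 7 ≡ 11. → (44, 11)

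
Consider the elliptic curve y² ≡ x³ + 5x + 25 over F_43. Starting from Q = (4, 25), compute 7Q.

(1, 26)

Double-and-add on 7 = (111)₂. Start with Q = (4, 25) for the leading 1-bit.
double: tangent at (4, 25): λ = (3·4² + 5)/(2·25) ≡ 10/7. 7⁻¹ ≡ 37 (mod 43), so λ ≡ 10·37 ≡ 26.
  x = λ² - 4 - 4 = 676 - 8 ≡ 23; y = λ·(4 - 23) - 25 ≡ 40. → (23, 40)
add Q: (23, 40) + (4, 25). λ = (25 - 40)/(4 - 23) ≡ 28/24 mod 43. 24⁻¹ ≡ 9 (mod 43), so λ ≡ 37.
  x = λ² - 23 - 4 = 1369 - 27 ≡ 9; y = λ·(23 - 9) - 40 ≡ 5. → (9, 5)
double: tangent at (9, 5): λ = (3·9² + 5)/(2·5) ≡ 33/10. 10⁻¹ ≡ 13 (mod 43) since 10·13 = 130 ≡ 1, so λ ≡ 33·13 ≡ 42.
  x = λ² - 9 - 9 = 1764 - 18 ≡ 26; y = λ·(9 - 26) - 5 ≡ 12. → (26, 12)
add Q: (26, 12) + (4, 25). λ = (25 - 12)/(4 - 26) ≡ 13/21 mod 43. 21⁻¹ ≡ 41 (mod 43), so λ ≡ 17.
  x = λ² - 26 - 4 = 289 - 30 ≡ 1; y = λ·(26 - 1) - 12 ≡ 26. → (1, 26)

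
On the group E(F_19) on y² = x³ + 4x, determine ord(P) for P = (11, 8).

10

2P: tangent at (11, 8): λ = (3·11² + 4)/(2·8) ≡ 6/16. 16⁻¹ ≡ 6 (mod 19) since 16·6 = 96 ≡ 1, so λ ≡ 6·6 ≡ 17.
  x = λ² - 11 - 11 = 289 - 22 ≡ 1; y = λ·(11 - 1) - 8 ≡ 10. → (1, 10)
3P: (1, 10) + (11, 8). λ = (8 - 10)/(11 - 1) ≡ 17/10 mod 19. 10⁻¹ ≡ 2 (mod 19), so λ ≡ 15.
  x = λ² - 1 - 11 = 225 - 12 ≡ 4; y = λ·(1 - 4) - 10 ≡ 2. → (4, 2)
4P: (4, 2) + (11, 8). λ = (8 - 2)/(11 - 4) ≡ 6/7 mod 19. 7⁻¹ ≡ 11 (mod 19), so λ ≡ 9.
  x = λ² - 4 - 11 = 81 - 15 ≡ 9; y = λ·(4 - 9) - 2 ≡ 10. → (9, 10)
5P: (9, 10) + (11, 8). λ = (8 - 10)/(11 - 9) ≡ 17/2 mod 19. 2⁻¹ ≡ 10 (mod 19), so λ ≡ 18.
  x = λ² - 9 - 11 = 324 - 20 ≡ 0; y = λ·(9 - 0) - 10 ≡ 0. → (0, 0)
6P: (0, 0) + (11, 8). λ = (8 - 0)/(11 - 0) ≡ 8/11 mod 19. 11⁻¹ ≡ 7 (mod 19) since 11·7 = 77 ≡ 1, so λ ≡ 18.
  x = λ² - 0 - 11 = 324 - 11 ≡ 9; y = λ·(0 - 9) - 0 ≡ 9. → (9, 9)
7P: (9, 9) + (11, 8). λ = (8 - 9)/(11 - 9) ≡ 18/2 mod 19. 2⁻¹ ≡ 10 (mod 19), so λ ≡ 9.
  x = λ² - 9 - 11 = 81 - 20 ≡ 4; y = λ·(9 - 4) - 9 ≡ 17. → (4, 17)
8P: (4, 17) + (11, 8). λ = (8 - 17)/(11 - 4) ≡ 10/7 mod 19. 7⁻¹ ≡ 11 (mod 19) since 7·11 = 77 ≡ 1, so λ ≡ 15.
  x = λ² - 4 - 11 = 225 - 15 ≡ 1; y = λ·(4 - 1) - 17 ≡ 9. → (1, 9)
9P: (1, 9) + (11, 8). λ = (8 - 9)/(11 - 1) ≡ 18/10 mod 19. 10⁻¹ ≡ 2 (mod 19), so λ ≡ 17.
  x = λ² - 1 - 11 = 289 - 12 ≡ 11; y = λ·(1 - 11) - 9 ≡ 11. → (11, 11)
10P: (11, 11) + (11, 8): same x and y₁ ≡ -y₂, so the sum is O.
10P = O, so the order is 10.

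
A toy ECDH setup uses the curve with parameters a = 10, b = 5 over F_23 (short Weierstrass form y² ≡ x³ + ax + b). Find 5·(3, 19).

(12, 6)

Write G = (3, 19).
Double-and-add on 5 = (101)₂. Start with G = (3, 19) for the leading 1-bit.
double: tangent at (3, 19): λ = (3·3² + 10)/(2·19) ≡ 14/15. 15⁻¹ ≡ 20 (mod 23) since 15·20 = 300 ≡ 1, so λ ≡ 14·20 ≡ 4.
  x = λ² - 3 - 3 = 16 - 6 ≡ 10; y = λ·(3 - 10) - 19 ≡ 22. → (10, 22)
double: tangent at (10, 22): λ = (3·10² + 10)/(2·22) ≡ 11/21. 21⁻¹ ≡ 11 (mod 23), so λ ≡ 11·11 ≡ 6.
  x = λ² - 10 - 10 = 36 - 20 ≡ 16; y = λ·(10 - 16) - 22 ≡ 11. → (16, 11)
add G: (16, 11) + (3, 19). λ = (19 - 11)/(3 - 16) ≡ 8/10 mod 23. 10⁻¹ ≡ 7 (mod 23), so λ ≡ 10.
  x = λ² - 16 - 3 = 100 - 19 ≡ 12; y = λ·(16 - 12) - 11 ≡ 6. → (12, 6)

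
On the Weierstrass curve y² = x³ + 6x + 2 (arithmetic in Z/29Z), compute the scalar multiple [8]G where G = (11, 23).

Double-and-add on 8 = (1000)₂. Start with G = (11, 23) for the leading 1-bit.
double: tangent at (11, 23): λ = (3·11² + 6)/(2·23) ≡ 21/17. 17⁻¹ ≡ 12 (mod 29), so λ ≡ 21·12 ≡ 20.
  x = λ² - 11 - 11 = 400 - 22 ≡ 1; y = λ·(11 - 1) - 23 ≡ 3. → (1, 3)
double: tangent at (1, 3): λ = (3·1² + 6)/(2·3) ≡ 9/6. 6⁻¹ ≡ 5 (mod 29) since 6·5 = 30 ≡ 1, so λ ≡ 9·5 ≡ 16.
  x = λ² - 1 - 1 = 256 - 2 ≡ 22; y = λ·(1 - 22) - 3 ≡ 9. → (22, 9)
double: tangent at (22, 9): λ = (3·22² + 6)/(2·9) ≡ 8/18. 18⁻¹ ≡ 21 (mod 29) since 18·21 = 378 ≡ 1, so λ ≡ 8·21 ≡ 23.
  x = λ² - 22 - 22 = 529 - 44 ≡ 21; y = λ·(22 - 21) - 9 ≡ 14. → (21, 14)

(21, 14)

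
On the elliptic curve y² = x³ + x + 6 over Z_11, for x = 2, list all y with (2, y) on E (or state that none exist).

x³ + 1x + 6 = 16 ≡ 5 (mod 11).
Square roots of 5 mod 11: 4 and 7 (since 4² = 16 ≡ 5).

4, 7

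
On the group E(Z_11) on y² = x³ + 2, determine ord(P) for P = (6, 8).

2P: tangent at (6, 8): λ = (3·6² + 0)/(2·8) ≡ 9/5. 5⁻¹ ≡ 9 (mod 11), so λ ≡ 9·9 ≡ 4.
  x = λ² - 6 - 6 = 16 - 12 ≡ 4; y = λ·(6 - 4) - 8 ≡ 0. → (4, 0)
3P: (4, 0) + (6, 8). λ = (8 - 0)/(6 - 4) ≡ 8/2 mod 11. 2⁻¹ ≡ 6 (mod 11), so λ ≡ 4.
  x = λ² - 4 - 6 = 16 - 10 ≡ 6; y = λ·(4 - 6) - 0 ≡ 3. → (6, 3)
4P: (6, 3) + (6, 8): same x and y₁ ≡ -y₂, so the sum is the point at infinity.
4P = the point at infinity, so the order is 4.

4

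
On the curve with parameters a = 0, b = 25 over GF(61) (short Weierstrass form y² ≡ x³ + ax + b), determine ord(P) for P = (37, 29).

2P: tangent at (37, 29): λ = (3·37² + 0)/(2·29) ≡ 20/58. 58⁻¹ ≡ 20 (mod 61), so λ ≡ 20·20 ≡ 34.
  x = λ² - 37 - 37 = 1156 - 74 ≡ 45; y = λ·(37 - 45) - 29 ≡ 4. → (45, 4)
3P: (45, 4) + (37, 29). λ = (29 - 4)/(37 - 45) ≡ 25/53 mod 61. 53⁻¹ ≡ 38 (mod 61), so λ ≡ 35.
  x = λ² - 45 - 37 = 1225 - 82 ≡ 45; y = λ·(45 - 45) - 4 ≡ 57. → (45, 57)
4P: (45, 57) + (37, 29). λ = (29 - 57)/(37 - 45) ≡ 33/53 mod 61. 53⁻¹ ≡ 38 (mod 61) since 53·38 = 2014 ≡ 1, so λ ≡ 34.
  x = λ² - 45 - 37 = 1156 - 82 ≡ 37; y = λ·(45 - 37) - 57 ≡ 32. → (37, 32)
5P: (37, 32) + (37, 29): same x and y₁ ≡ -y₂, so the sum is the point at infinity.
5P = the point at infinity, so the order is 5.

5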